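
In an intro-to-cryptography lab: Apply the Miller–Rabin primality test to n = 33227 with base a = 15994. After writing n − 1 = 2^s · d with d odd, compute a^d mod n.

31483

n − 1 = 33226 = 2^1 · 16613, so s = 1 and d = 16613.
Repeated squaring mod 33227: 15994^1 ≡ 15994, 15994^2 ≡ 26590, 15994^4 ≡ 23994, 15994^8 ≡ 21034, 15994^16 ≡ 11651, 15994^32 ≡ 13506, 15994^64 ≡ 29033, 15994^128 ≡ 12553, 15994^256 ≡ 15375, 15994^512 ≡ 13747, 15994^1024 ≡ 18060, 15994^2048 ≡ 7368, 15994^4096 ≡ 27733, 15994^8192 ≡ 13920, 15994^16384 ≡ 19763.
16613 = 16384 + 128 + 64 + 32 + 4 + 1, so 15994^16613 ≡ 19763·12553·29033·13506·23994·15994 ≡ 31483 (mod 33227).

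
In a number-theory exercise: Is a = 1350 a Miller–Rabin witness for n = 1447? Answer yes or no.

no

n − 1 = 1446 = 2^1 · 723, so s = 1 and d = 723.
x_0 = 1350^723 mod 1447 = 1446.
x_0 = 1446 ≡ −1, so 1350 is not a witness.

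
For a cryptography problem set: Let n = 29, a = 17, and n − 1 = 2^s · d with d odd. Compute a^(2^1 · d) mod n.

28

n − 1 = 28 = 2^2 · 7, so s = 2 and d = 7.
x_0 = 17^7 mod 29 = 12.
x_1 = 12^2 mod 29 = 28.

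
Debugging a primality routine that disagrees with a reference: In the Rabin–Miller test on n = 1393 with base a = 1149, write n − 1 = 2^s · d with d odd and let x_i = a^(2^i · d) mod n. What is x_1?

n − 1 = 1392 = 2^4 · 87, so s = 4 and d = 87.
x_0 = 1149^87 mod 1393 = 624.
x_1 = 624^2 mod 1393 = 729.

729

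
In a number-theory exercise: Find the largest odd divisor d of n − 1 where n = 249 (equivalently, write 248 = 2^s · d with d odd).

31

Halving: 248 → 124 → 62 → 31; 31 is odd.
So 248 = 2^3 · 31.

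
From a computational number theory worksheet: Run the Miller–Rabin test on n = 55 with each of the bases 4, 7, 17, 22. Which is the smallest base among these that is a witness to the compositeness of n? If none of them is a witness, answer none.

4

n − 1 = 54 = 2^1 · 27, so s = 1 and d = 27.
Base 4: x_0 = 4^27 mod 55 = 49. x_0 ∉ {1, 54} and s = 1, so 4 is a Miller–Rabin witness and 55 is composite.
Base 7: x_0 = 7^27 mod 55 = 28. x_0 ∉ {1, 54} and s = 1, so 7 is a Miller–Rabin witness and 55 is composite.
Base 17: x_0 = 17^27 mod 55 = 8. x_0 ∉ {1, 54} and s = 1, so 17 is a Miller–Rabin witness and 55 is composite.
Base 22: x_0 = 22^27 mod 55 = 33. x_0 ∉ {1, 54} and s = 1, so 22 is a Miller–Rabin witness and 55 is composite.
The smallest witness among the given bases is 4.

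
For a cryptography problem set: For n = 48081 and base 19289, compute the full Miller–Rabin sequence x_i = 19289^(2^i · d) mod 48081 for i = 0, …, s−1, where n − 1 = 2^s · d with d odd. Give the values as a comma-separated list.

n − 1 = 48080 = 2^4 · 3005, so s = 4 and d = 3005.
x_0 = 19289^3005 mod 48081 = 31811.
x_1 = 31811^2 mod 48081 = 26995.
x_2 = 26995^2 mod 48081 = 14389.
x_3 = 14389^2 mod 48081 = 6535.

31811, 26995, 14389, 6535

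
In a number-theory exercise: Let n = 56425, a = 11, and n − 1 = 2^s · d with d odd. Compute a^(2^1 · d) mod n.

22386

n − 1 = 56424 = 2^3 · 7053, so s = 3 and d = 7053.
By repeated squaring, 11^7053 ≡ 48506 (mod 56425).
x_0 = 48506.
x_1 = 48506^2 mod 56425 = 22386.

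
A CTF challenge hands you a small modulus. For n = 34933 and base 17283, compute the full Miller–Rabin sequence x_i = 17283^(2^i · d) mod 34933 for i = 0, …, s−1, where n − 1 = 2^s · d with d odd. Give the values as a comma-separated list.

33478, 21045

n − 1 = 34932 = 2^2 · 8733, so s = 2 and d = 8733.
x_0 = 17283^8733 mod 34933 = 33478.
x_1 = 33478^2 mod 34933 = 21045.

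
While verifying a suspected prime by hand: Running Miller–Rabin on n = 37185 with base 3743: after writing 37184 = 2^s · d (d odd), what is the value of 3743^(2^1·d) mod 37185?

n − 1 = 37184 = 2^6 · 581, so s = 6 and d = 581.
By repeated squaring, 3743^581 ≡ 24833 (mod 37185).
x_0 = 24833.
x_1 = 24833^2 mod 37185 = 1849.

1849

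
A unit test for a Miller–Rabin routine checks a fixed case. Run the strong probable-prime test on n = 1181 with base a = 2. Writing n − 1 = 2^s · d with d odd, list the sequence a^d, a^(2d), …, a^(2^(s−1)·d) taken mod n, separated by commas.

243, 1180

n − 1 = 1180 = 2^2 · 295, so s = 2 and d = 295.
x_0 = 2^295 mod 1181 = 243.
x_1 = 243^2 mod 1181 = 1180.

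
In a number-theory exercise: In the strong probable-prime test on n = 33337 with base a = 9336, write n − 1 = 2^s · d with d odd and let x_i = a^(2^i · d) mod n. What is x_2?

4441

n − 1 = 33336 = 2^3 · 4167, so s = 3 and d = 4167.
Repeated squaring mod 33337: 9336^1 ≡ 9336, 9336^2 ≡ 17978, 9336^4 ≡ 6269, 9336^8 ≡ 29375, 9336^16 ≡ 29054, 9336^32 ≡ 8739, 9336^64 ≡ 28391, 9336^128 ≡ 26895, 9336^256 ≡ 28136, 9336^512 ≡ 14094, 9336^1024 ≡ 18990, 9336^2048 ≡ 13771, 9336^4096 ≡ 19585.
4167 = 4096 + 64 + 4 + 2 + 1, so 9336^4167 ≡ 19585·28391·6269·17978·9336 ≡ 2221 (mod 33337).
x_0 = 2221.
x_1 = 2221^2 mod 33337 = 32302.
x_2 = 32302^2 mod 33337 = 4441.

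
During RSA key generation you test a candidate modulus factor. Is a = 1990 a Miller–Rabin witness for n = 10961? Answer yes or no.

n − 1 = 10960 = 2^4 · 685, so s = 4 and d = 685.
x_0 = 1990^685 mod 10961 = 8971.
x_0 is neither 1 nor 10960, so continue squaring.
x_1 = 8971^2 mod 10961 = 3179.
x_2 = 3179^2 mod 10961 = 10960.
x_2 ≡ −1, so 1990 is not a witness.

no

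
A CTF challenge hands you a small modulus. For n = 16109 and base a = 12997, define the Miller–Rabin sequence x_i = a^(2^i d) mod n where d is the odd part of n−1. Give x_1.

n − 1 = 16108 = 2^2 · 4027, so s = 2 and d = 4027.
x_0 = 12997^4027 mod 16109 = 10934.
x_1 = 10934^2 mod 16109 = 7467.

7467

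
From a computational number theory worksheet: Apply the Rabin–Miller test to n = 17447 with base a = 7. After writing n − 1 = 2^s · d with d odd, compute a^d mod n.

16988

n − 1 = 17446 = 2^1 · 8723, so s = 1 and d = 8723.
Repeated squaring mod 17447: 7^1 ≡ 7, 7^2 ≡ 49, 7^4 ≡ 2401, 7^8 ≡ 7291, 7^16 ≡ 15119, 7^32 ≡ 11014, 7^64 ≡ 16652, 7^128 ≡ 3933, 7^256 ≡ 10447, 7^512 ≡ 8824, 7^1024 ≡ 14462, 7^2048 ≡ 12255, 7^4096 ≡ 1249, 7^8192 ≡ 7218.
8723 = 8192 + 512 + 16 + 2 + 1, so 7^8723 ≡ 7218·8824·15119·49·7 ≡ 16988 (mod 17447).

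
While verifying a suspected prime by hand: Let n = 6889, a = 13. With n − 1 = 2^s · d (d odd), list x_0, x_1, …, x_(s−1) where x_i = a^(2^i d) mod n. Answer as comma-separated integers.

3402, 84, 167

n − 1 = 6888 = 2^3 · 861, so s = 3 and d = 861.
x_0 = 13^861 mod 6889 = 3402.
x_1 = 3402^2 mod 6889 = 84.
x_2 = 84^2 mod 6889 = 167.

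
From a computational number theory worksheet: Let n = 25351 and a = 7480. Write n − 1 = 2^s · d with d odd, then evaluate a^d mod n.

8786

n − 1 = 25350 = 2^1 · 12675, so s = 1 and d = 12675.
By repeated squaring, 7480^12675 ≡ 8786 (mod 25351).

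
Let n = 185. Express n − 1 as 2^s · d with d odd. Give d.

23

Halving: 184 → 92 → 46 → 23; 23 is odd.
So 184 = 2^3 · 23.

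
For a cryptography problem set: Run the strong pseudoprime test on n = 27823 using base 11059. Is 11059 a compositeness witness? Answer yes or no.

no

n − 1 = 27822 = 2^1 · 13911, so s = 1 and d = 13911.
Repeated squaring mod 27823: 11059^1 ≡ 11059, 11059^2 ≡ 19396, 11059^4 ≡ 10033, 11059^8 ≡ 25298, 11059^16 ≡ 4158, 11059^32 ≡ 10881, 11059^64 ≡ 9296, 11059^128 ≡ 25201, 11059^256 ≡ 2603, 11059^512 ≡ 14620, 11059^1024 ≡ 8114, 11059^2048 ≡ 7778, 11059^4096 ≡ 10082, 11059^8192 ≡ 9305.
13911 = 8192 + 4096 + 1024 + 512 + 64 + 16 + 4 + 2 + 1, so 11059^13911 ≡ 9305·10082·8114·14620·9296·4158·10033·19396·11059 ≡ 27822 (mod 27823).
x_0 = 11059^13911 mod 27823 = 27822.
x_0 = 27822 ≡ −1, so 11059 is not a witness.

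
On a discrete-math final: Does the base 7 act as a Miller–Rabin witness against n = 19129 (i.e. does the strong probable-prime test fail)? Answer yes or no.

yes

n − 1 = 19128 = 2^3 · 2391, so s = 3 and d = 2391.
x_0 = 7^2391 mod 19129 = 4022.
x_0 is neither 1 nor 19128, so continue squaring.
x_1 = 4022^2 mod 19129 = 12479.
x_2 = 12479^2 mod 19129 = 15381.
Reached i = s−1 = 2 without hitting −1: 7 is a Miller–Rabin witness and 19129 is composite.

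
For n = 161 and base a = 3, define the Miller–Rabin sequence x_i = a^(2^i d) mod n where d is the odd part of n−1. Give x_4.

142

n − 1 = 160 = 2^5 · 5, so s = 5 and d = 5.
Repeated squaring mod 161: 3^1 ≡ 3, 3^2 ≡ 9, 3^4 ≡ 81.
5 = 4 + 1, so 3^5 ≡ 81·3 ≡ 82 (mod 161).
x_0 = 82.
x_1 = 82^2 mod 161 = 123.
x_2 = 123^2 mod 161 = 156.
x_3 = 156^2 mod 161 = 25.
x_4 = 25^2 mod 161 = 142.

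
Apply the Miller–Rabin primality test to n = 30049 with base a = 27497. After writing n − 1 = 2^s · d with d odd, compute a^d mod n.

n − 1 = 30048 = 2^5 · 939, so s = 5 and d = 939.
27497^939 mod 30049 = 28972.

28972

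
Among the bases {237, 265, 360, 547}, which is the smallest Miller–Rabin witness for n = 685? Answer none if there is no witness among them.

265

n − 1 = 684 = 2^2 · 171, so s = 2 and d = 171.
Base 237: x_0 = 237^171 mod 685 = 448. x_0 is neither 1 nor 684, so continue squaring. x_1 = 448^2 mod 685 = 684. x_1 ≡ −1, so 237 is not a witness.
Base 265: x_0 = 265^171 mod 685 = 420. x_0 is neither 1 nor 684, so continue squaring. x_1 = 420^2 mod 685 = 355. Reached i = s−1 = 1 without hitting −1: 265 is a Miller–Rabin witness and 685 is composite.
Base 360: x_0 = 360^171 mod 685 = 305. x_0 is neither 1 nor 684, so continue squaring. x_1 = 305^2 mod 685 = 550. Reached i = s−1 = 1 without hitting −1: 360 is a Miller–Rabin witness and 685 is composite.
Base 547: x_0 = 547^171 mod 685 = 273. x_0 is neither 1 nor 684, so continue squaring. x_1 = 273^2 mod 685 = 549. Reached i = s−1 = 1 without hitting −1: 547 is a Miller–Rabin witness and 685 is composite.
The smallest witness among the given bases is 265.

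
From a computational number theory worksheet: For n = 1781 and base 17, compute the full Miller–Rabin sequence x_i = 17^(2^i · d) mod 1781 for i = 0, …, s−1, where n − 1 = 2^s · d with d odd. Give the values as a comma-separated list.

n − 1 = 1780 = 2^2 · 445, so s = 2 and d = 445.
x_0 = 17^445 mod 1781 = 1252.
x_1 = 1252^2 mod 1781 = 224.

1252, 224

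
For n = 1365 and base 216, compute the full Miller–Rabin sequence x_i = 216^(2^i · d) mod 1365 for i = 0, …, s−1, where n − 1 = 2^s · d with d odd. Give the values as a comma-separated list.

216, 246

n − 1 = 1364 = 2^2 · 341, so s = 2 and d = 341.
x_0 = 216^341 mod 1365 = 216.
x_1 = 216^2 mod 1365 = 246.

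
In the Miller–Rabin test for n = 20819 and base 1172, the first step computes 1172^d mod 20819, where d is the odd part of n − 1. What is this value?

8464

n − 1 = 20818 = 2^1 · 10409, so s = 1 and d = 10409.
Repeated squaring mod 20819: 1172^1 ≡ 1172, 1172^2 ≡ 20349, 1172^4 ≡ 12710, 1172^8 ≡ 9479, 1172^16 ≡ 17456, 1172^32 ≡ 5052, 1172^64 ≡ 19429, 1172^128 ≡ 16752, 1172^256 ≡ 10203, 1172^512 ≡ 6209, 1172^1024 ≡ 15712, 1172^2048 ≡ 16061, 1172^4096 ≡ 8311, 1172^8192 ≡ 16098.
10409 = 8192 + 2048 + 128 + 32 + 8 + 1, so 1172^10409 ≡ 16098·16061·16752·5052·9479·1172 ≡ 8464 (mod 20819).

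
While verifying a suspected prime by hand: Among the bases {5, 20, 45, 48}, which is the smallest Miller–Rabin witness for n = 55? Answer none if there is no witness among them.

5

n − 1 = 54 = 2^1 · 27, so s = 1 and d = 27.
Base 5: x_0 = 5^27 mod 55 = 25. x_0 ∉ {1, 54} and s = 1, so 5 is a Miller–Rabin witness and 55 is composite.
Base 20: x_0 = 20^27 mod 55 = 15. x_0 ∉ {1, 54} and s = 1, so 20 is a Miller–Rabin witness and 55 is composite.
Base 45: x_0 = 45^27 mod 55 = 45. x_0 ∉ {1, 54} and s = 1, so 45 is a Miller–Rabin witness and 55 is composite.
Base 48: x_0 = 48^27 mod 55 = 27. x_0 ∉ {1, 54} and s = 1, so 48 is a Miller–Rabin witness and 55 is composite.
The smallest witness among the given bases is 5.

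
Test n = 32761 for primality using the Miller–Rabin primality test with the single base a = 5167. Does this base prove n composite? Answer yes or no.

no

n − 1 = 32760 = 2^3 · 4095, so s = 3 and d = 4095.
Repeated squaring mod 32761: 5167^1 ≡ 5167, 5167^2 ≡ 30435, 5167^4 ≡ 4711, 5167^8 ≡ 14324, 5167^16 ≡ 27594, 5167^32 ≡ 30435, 5167^64 ≡ 4711, 5167^128 ≡ 14324, 5167^256 ≡ 27594, 5167^512 ≡ 30435, 5167^1024 ≡ 4711, 5167^2048 ≡ 14324.
4095 = 2048 + 1024 + 512 + 256 + 128 + 64 + 32 + 16 + 8 + 4 + 2 + 1, so 5167^4095 ≡ 14324·4711·30435·27594·14324·4711·30435·27594·14324·4711·30435·5167 ≡ 32760 (mod 32761).
x_0 = 5167^4095 mod 32761 = 32760.
x_0 = 32760 ≡ −1, so 5167 is not a witness.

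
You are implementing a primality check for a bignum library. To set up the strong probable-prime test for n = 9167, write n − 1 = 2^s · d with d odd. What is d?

Halving: 9166 → 4583; 4583 is odd.
So 9166 = 2^1 · 4583.

4583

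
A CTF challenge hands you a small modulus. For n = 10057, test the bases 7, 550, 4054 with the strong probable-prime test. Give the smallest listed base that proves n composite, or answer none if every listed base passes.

n − 1 = 10056 = 2^3 · 1257, so s = 3 and d = 1257.
Base 7: x_0 = 7^1257 mod 10057 = 537. x_0 is neither 1 nor 10056, so continue squaring. x_1 = 537^2 mod 10057 = 6773. x_2 = 6773^2 mod 10057 = 3552. Reached i = s−1 = 2 without hitting −1: 7 is a Miller–Rabin witness and 10057 is composite.
Base 550: x_0 = 550^1257 mod 10057 = 9703. x_0 is neither 1 nor 10056, so continue squaring. x_1 = 9703^2 mod 10057 = 4632. x_2 = 4632^2 mod 10057 = 3843. Reached i = s−1 = 2 without hitting −1: 550 is a Miller–Rabin witness and 10057 is composite.
Base 4054: x_0 = 4054^1257 mod 10057 = 1077. x_0 is neither 1 nor 10056, so continue squaring. x_1 = 1077^2 mod 10057 = 3374. x_2 = 3374^2 mod 10057 = 9409. Reached i = s−1 = 2 without hitting −1: 4054 is a Miller–Rabin witness and 10057 is composite.
The smallest witness among the given bases is 7.

7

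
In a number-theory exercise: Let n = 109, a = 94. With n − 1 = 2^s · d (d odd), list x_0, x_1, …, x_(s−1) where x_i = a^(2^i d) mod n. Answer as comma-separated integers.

n − 1 = 108 = 2^2 · 27, so s = 2 and d = 27.
x_0 = 94^27 mod 109 = 108.
x_1 = 108^2 mod 109 = 1.

108, 1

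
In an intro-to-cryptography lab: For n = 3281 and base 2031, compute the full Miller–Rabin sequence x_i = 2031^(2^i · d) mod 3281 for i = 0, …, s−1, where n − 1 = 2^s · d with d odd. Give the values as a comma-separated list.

2372, 2750, 3076, 2653

n − 1 = 3280 = 2^4 · 205, so s = 4 and d = 205.
x_0 = 2031^205 mod 3281 = 2372.
x_1 = 2372^2 mod 3281 = 2750.
x_2 = 2750^2 mod 3281 = 3076.
x_3 = 3076^2 mod 3281 = 2653.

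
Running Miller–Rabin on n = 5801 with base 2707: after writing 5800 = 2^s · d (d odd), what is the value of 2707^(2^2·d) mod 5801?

5800

n − 1 = 5800 = 2^3 · 725, so s = 3 and d = 725.
Repeated squaring mod 5801: 2707^1 ≡ 2707, 2707^2 ≡ 1186, 2707^4 ≡ 2754, 2707^8 ≡ 2609, 2707^16 ≡ 2308, 2707^32 ≡ 1546, 2707^64 ≡ 104, 2707^128 ≡ 5015, 2707^256 ≡ 2890, 2707^512 ≡ 4461.
725 = 512 + 128 + 64 + 16 + 4 + 1, so 2707^725 ≡ 4461·5015·104·2308·2754·2707 ≡ 1011 (mod 5801).
x_0 = 1011.
x_1 = 1011^2 mod 5801 = 1145.
x_2 = 1145^2 mod 5801 = 5800.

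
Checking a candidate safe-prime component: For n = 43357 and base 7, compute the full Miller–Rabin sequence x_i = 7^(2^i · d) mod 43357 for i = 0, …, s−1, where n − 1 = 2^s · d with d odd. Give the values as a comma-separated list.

n − 1 = 43356 = 2^2 · 10839, so s = 2 and d = 10839.
x_0 = 7^10839 mod 43357 = 1037.
x_1 = 1037^2 mod 43357 = 34801.

1037, 34801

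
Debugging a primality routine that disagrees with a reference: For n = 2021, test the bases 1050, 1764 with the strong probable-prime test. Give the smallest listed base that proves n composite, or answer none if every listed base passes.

1050

n − 1 = 2020 = 2^2 · 505, so s = 2 and d = 505.
Base 1050: x_0 = 1050^505 mod 2021 = 1695. x_0 is neither 1 nor 2020, so continue squaring. x_1 = 1695^2 mod 2021 = 1184. Reached i = s−1 = 1 without hitting −1: 1050 is a Miller–Rabin witness and 2021 is composite.
Base 1764: x_0 = 1764^505 mod 2021 = 173. x_0 is neither 1 nor 2020, so continue squaring. x_1 = 173^2 mod 2021 = 1635. Reached i = s−1 = 1 without hitting −1: 1764 is a Miller–Rabin witness and 2021 is composite.
The smallest witness among the given bases is 1050.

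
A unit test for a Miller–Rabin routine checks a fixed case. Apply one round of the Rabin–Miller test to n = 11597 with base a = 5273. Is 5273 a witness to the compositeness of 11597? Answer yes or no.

n − 1 = 11596 = 2^2 · 2899, so s = 2 and d = 2899.
x_0 = 5273^2899 mod 11597 = 4267.
x_0 is neither 1 nor 11596, so continue squaring.
x_1 = 4267^2 mod 11597 = 11596.
x_1 ≡ −1, so 5273 is not a witness.

no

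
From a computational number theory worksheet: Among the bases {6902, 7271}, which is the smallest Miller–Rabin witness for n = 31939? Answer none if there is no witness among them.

6902

n − 1 = 31938 = 2^1 · 15969, so s = 1 and d = 15969.
Base 6902: x_0 = 6902^15969 mod 31939 = 6205. x_0 ∉ {1, 31938} and s = 1, so 6902 is a Miller–Rabin witness and 31939 is composite.
Base 7271: x_0 = 7271^15969 mod 31939 = 5180. x_0 ∉ {1, 31938} and s = 1, so 7271 is a Miller–Rabin witness and 31939 is composite.
The smallest witness among the given bases is 6902.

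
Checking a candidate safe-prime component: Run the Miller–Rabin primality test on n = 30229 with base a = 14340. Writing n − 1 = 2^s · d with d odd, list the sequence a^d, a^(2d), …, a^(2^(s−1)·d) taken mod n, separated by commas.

13236, 14641

n − 1 = 30228 = 2^2 · 7557, so s = 2 and d = 7557.
x_0 = 14340^7557 mod 30229 = 13236.
x_1 = 13236^2 mod 30229 = 14641.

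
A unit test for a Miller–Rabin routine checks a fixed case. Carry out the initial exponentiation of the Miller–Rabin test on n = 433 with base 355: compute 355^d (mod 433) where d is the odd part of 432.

432

n − 1 = 432 = 2^4 · 27, so s = 4 and d = 27.
Repeated squaring mod 433: 355^1 ≡ 355, 355^2 ≡ 22, 355^4 ≡ 51, 355^8 ≡ 3, 355^16 ≡ 9.
27 = 16 + 8 + 2 + 1, so 355^27 ≡ 9·3·22·355 ≡ 432 (mod 433).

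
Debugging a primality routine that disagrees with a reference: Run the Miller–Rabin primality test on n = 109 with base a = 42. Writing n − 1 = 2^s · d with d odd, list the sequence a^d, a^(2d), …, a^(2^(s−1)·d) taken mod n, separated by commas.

n − 1 = 108 = 2^2 · 27, so s = 2 and d = 27.
x_0 = 42^27 mod 109 = 33.
x_1 = 33^2 mod 109 = 108.

33, 108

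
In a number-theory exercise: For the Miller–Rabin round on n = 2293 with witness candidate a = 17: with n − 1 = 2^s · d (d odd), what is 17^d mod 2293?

2292

n − 1 = 2292 = 2^2 · 573, so s = 2 and d = 573.
17^573 mod 2293 = 2292.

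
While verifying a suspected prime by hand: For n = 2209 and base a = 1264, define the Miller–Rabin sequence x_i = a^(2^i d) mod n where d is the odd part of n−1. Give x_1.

n − 1 = 2208 = 2^5 · 69, so s = 5 and d = 69.
Repeated squaring mod 2209: 1264^1 ≡ 1264, 1264^2 ≡ 589, 1264^4 ≡ 108, 1264^8 ≡ 619, 1264^16 ≡ 1004, 1264^32 ≡ 712, 1264^64 ≡ 1083.
69 = 64 + 4 + 1, so 1264^69 ≡ 1083·108·1264 ≡ 753 (mod 2209).
x_0 = 753.
x_1 = 753^2 mod 2209 = 1505.

1505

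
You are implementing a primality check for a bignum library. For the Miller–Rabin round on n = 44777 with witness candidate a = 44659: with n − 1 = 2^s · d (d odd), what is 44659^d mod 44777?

3377

n − 1 = 44776 = 2^3 · 5597, so s = 3 and d = 5597.
44659^5597 mod 44777 = 3377.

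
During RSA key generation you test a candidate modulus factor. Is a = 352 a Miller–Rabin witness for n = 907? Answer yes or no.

n − 1 = 906 = 2^1 · 453, so s = 1 and d = 453.
Repeated squaring mod 907: 352^1 ≡ 352, 352^2 ≡ 552, 352^4 ≡ 859, 352^8 ≡ 490, 352^16 ≡ 652, 352^32 ≡ 628, 352^64 ≡ 746, 352^128 ≡ 525, 352^256 ≡ 804.
453 = 256 + 128 + 64 + 4 + 1, so 352^453 ≡ 804·525·746·859·352 ≡ 1 (mod 907).
x_0 = 352^453 mod 907 = 1.
x_0 = 1, so 352 is not a witness.

no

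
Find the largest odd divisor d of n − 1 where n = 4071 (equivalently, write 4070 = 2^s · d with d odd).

2035

Halving: 4070 → 2035; 2035 is odd.
So 4070 = 2^1 · 2035.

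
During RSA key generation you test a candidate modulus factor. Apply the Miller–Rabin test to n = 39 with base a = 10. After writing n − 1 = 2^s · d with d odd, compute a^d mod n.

10

n − 1 = 38 = 2^1 · 19, so s = 1 and d = 19.
Repeated squaring mod 39: 10^1 ≡ 10, 10^2 ≡ 22, 10^4 ≡ 16, 10^8 ≡ 22, 10^16 ≡ 16.
19 = 16 + 2 + 1, so 10^19 ≡ 16·22·10 ≡ 10 (mod 39).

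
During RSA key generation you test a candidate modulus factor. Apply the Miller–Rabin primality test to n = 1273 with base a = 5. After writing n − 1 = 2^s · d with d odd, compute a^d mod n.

n − 1 = 1272 = 2^3 · 159, so s = 3 and d = 159.
5^159 mod 1273 = 311.

311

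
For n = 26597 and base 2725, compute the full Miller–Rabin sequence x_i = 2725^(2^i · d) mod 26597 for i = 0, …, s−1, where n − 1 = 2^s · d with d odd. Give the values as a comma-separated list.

26596, 1

n − 1 = 26596 = 2^2 · 6649, so s = 2 and d = 6649.
x_0 = 2725^6649 mod 26597 = 26596.
x_1 = 26596^2 mod 26597 = 1.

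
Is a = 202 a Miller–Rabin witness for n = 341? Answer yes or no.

n − 1 = 340 = 2^2 · 85, so s = 2 and d = 85.
x_0 = 202^85 mod 341 = 1.
x_0 = 1, so 202 is not a witness.

no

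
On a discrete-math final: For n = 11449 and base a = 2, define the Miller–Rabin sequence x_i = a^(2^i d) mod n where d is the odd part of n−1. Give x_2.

6421

n − 1 = 11448 = 2^3 · 1431, so s = 3 and d = 1431.
Repeated squaring mod 11449: 2^1 ≡ 2, 2^2 ≡ 4, 2^4 ≡ 16, 2^8 ≡ 256, 2^16 ≡ 8291, 2^32 ≡ 885, 2^64 ≡ 4693, 2^128 ≡ 7822, 2^256 ≡ 228, 2^512 ≡ 6188, 2^1024 ≡ 5888.
1431 = 1024 + 256 + 128 + 16 + 4 + 2 + 1, so 2^1431 ≡ 5888·228·7822·8291·16·4·2 ≡ 9843 (mod 11449).
x_0 = 9843.
x_1 = 9843^2 mod 11449 = 3211.
x_2 = 3211^2 mod 11449 = 6421.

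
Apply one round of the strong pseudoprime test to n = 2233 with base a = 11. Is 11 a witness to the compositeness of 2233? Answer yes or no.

n − 1 = 2232 = 2^3 · 279, so s = 3 and d = 279.
By repeated squaring, 11^279 ≡ 1023 (mod 2233).
x_0 = 11^279 mod 2233 = 1023.
x_0 is neither 1 nor 2232, so continue squaring.
x_1 = 1023^2 mod 2233 = 1485.
x_2 = 1485^2 mod 2233 = 1254.
Reached i = s−1 = 2 without hitting −1: 11 is a Miller–Rabin witness and 2233 is composite.

yes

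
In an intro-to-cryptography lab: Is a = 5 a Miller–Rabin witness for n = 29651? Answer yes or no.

yes

n − 1 = 29650 = 2^1 · 14825, so s = 1 and d = 14825.
Repeated squaring mod 29651: 5^1 ≡ 5, 5^2 ≡ 25, 5^4 ≡ 625, 5^8 ≡ 5162, 5^16 ≡ 19646, 5^32 ≡ 27900, 5^64 ≡ 11948, 5^128 ≡ 14790, 5^256 ≡ 8673, 5^512 ≡ 25993, 5^1024 ≡ 8363, 5^2048 ≡ 22711, 5^4096 ≡ 10376, 5^8192 ≡ 28246.
14825 = 8192 + 4096 + 2048 + 256 + 128 + 64 + 32 + 8 + 1, so 5^14825 ≡ 28246·10376·22711·8673·14790·11948·27900·5162·5 ≡ 18495 (mod 29651).
x_0 = 5^14825 mod 29651 = 18495.
x_0 ∉ {1, 29650} and s = 1, so 5 is a Miller–Rabin witness and 29651 is composite.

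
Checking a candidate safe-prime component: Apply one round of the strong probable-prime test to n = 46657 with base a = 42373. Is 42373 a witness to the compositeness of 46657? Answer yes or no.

n − 1 = 46656 = 2^6 · 729, so s = 6 and d = 729.
x_0 = 42373^729 mod 46657 = 41150.
x_0 is neither 1 nor 46656, so continue squaring.
x_1 = 41150^2 mod 46657 = 46656.
x_1 ≡ −1, so 42373 is not a witness.

no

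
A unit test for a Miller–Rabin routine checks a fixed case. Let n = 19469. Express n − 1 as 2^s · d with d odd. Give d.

4867

Halving: 19468 → 9734 → 4867; 4867 is odd.
So 19468 = 2^2 · 4867.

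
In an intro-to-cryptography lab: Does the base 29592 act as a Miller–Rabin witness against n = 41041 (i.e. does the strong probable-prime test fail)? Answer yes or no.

no

n − 1 = 41040 = 2^4 · 2565, so s = 4 and d = 2565.
x_0 = 29592^2565 mod 41041 = 41040.
x_0 = 41040 ≡ −1, so 29592 is not a witness.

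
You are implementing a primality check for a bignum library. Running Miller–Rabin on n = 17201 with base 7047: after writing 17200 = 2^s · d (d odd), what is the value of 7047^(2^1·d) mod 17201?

14015

n − 1 = 17200 = 2^4 · 1075, so s = 4 and d = 1075.
Repeated squaring mod 17201: 7047^1 ≡ 7047, 7047^2 ≡ 922, 7047^4 ≡ 7235, 7047^8 ≡ 2582, 7047^16 ≡ 9937, 7047^32 ≡ 10229, 7047^64 ≡ 15959, 7047^128 ≡ 11675, 7047^256 ≡ 4901, 7047^512 ≡ 7205, 7047^1024 ≡ 16608.
1075 = 1024 + 32 + 16 + 2 + 1, so 7047^1075 ≡ 16608·10229·9937·922·7047 ≡ 13159 (mod 17201).
x_0 = 13159.
x_1 = 13159^2 mod 17201 = 14015.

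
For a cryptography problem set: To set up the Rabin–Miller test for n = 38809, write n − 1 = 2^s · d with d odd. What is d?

Halving: 38808 → 19404 → 9702 → 4851; 4851 is odd.
So 38808 = 2^3 · 4851.

4851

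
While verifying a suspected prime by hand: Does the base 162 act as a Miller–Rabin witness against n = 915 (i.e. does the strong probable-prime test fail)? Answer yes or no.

yes

n − 1 = 914 = 2^1 · 457, so s = 1 and d = 457.
Repeated squaring mod 915: 162^1 ≡ 162, 162^2 ≡ 624, 162^4 ≡ 501, 162^8 ≡ 291, 162^16 ≡ 501, 162^32 ≡ 291, 162^64 ≡ 501, 162^128 ≡ 291, 162^256 ≡ 501.
457 = 256 + 128 + 64 + 8 + 1, so 162^457 ≡ 501·291·501·291·162 ≡ 162 (mod 915).
x_0 = 162^457 mod 915 = 162.
x_0 ∉ {1, 914} and s = 1, so 162 is a Miller–Rabin witness and 915 is composite.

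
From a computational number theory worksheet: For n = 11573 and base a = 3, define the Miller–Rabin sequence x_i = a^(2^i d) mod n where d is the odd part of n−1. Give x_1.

1493

n − 1 = 11572 = 2^2 · 2893, so s = 2 and d = 2893.
x_0 = 3^2893 mod 11573 = 5408.
x_1 = 5408^2 mod 11573 = 1493.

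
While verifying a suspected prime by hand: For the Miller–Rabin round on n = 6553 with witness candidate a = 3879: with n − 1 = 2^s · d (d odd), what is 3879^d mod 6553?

n − 1 = 6552 = 2^3 · 819, so s = 3 and d = 819.
By repeated squaring, 3879^819 ≡ 3367 (mod 6553).

3367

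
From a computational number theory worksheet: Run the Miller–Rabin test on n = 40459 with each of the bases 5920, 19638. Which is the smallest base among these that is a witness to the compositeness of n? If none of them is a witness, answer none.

none

n − 1 = 40458 = 2^1 · 20229, so s = 1 and d = 20229.
Base 5920: x_0 = 5920^20229 mod 40459 = 1. x_0 = 1, so 5920 is not a witness.
Base 19638: x_0 = 19638^20229 mod 40459 = 1. x_0 = 1, so 19638 is not a witness.
No listed base is a witness for 40459.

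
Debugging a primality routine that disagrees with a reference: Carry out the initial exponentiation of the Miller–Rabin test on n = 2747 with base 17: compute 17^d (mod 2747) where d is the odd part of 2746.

n − 1 = 2746 = 2^1 · 1373, so s = 1 and d = 1373.
17^1373 mod 2747 = 391.

391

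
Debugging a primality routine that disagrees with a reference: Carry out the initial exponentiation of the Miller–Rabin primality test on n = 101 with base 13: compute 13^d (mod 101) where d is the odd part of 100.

100

n − 1 = 100 = 2^2 · 25, so s = 2 and d = 25.
Repeated squaring mod 101: 13^1 ≡ 13, 13^2 ≡ 68, 13^4 ≡ 79, 13^8 ≡ 80, 13^16 ≡ 37.
25 = 16 + 8 + 1, so 13^25 ≡ 37·80·13 ≡ 100 (mod 101).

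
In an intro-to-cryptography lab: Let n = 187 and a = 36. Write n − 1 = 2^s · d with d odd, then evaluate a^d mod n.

49

n − 1 = 186 = 2^1 · 93, so s = 1 and d = 93.
36^93 mod 187 = 49.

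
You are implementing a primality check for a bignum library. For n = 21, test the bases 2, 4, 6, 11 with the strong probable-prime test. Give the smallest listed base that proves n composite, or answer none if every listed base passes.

n − 1 = 20 = 2^2 · 5, so s = 2 and d = 5.
Base 2: x_0 = 2^5 mod 21 = 11. x_0 is neither 1 nor 20, so continue squaring. x_1 = 11^2 mod 21 = 16. Reached i = s−1 = 1 without hitting −1: 2 is a Miller–Rabin witness and 21 is composite.
Base 4: x_0 = 4^5 mod 21 = 16. x_0 is neither 1 nor 20, so continue squaring. x_1 = 16^2 mod 21 = 4. Reached i = s−1 = 1 without hitting −1: 4 is a Miller–Rabin witness and 21 is composite.
Base 6: x_0 = 6^5 mod 21 = 6. x_0 is neither 1 nor 20, so continue squaring. x_1 = 6^2 mod 21 = 15. Reached i = s−1 = 1 without hitting −1: 6 is a Miller–Rabin witness and 21 is composite.
Base 11: x_0 = 11^5 mod 21 = 2. x_0 is neither 1 nor 20, so continue squaring. x_1 = 2^2 mod 21 = 4. Reached i = s−1 = 1 without hitting −1: 11 is a Miller–Rabin witness and 21 is composite.
The smallest witness among the given bases is 2.

2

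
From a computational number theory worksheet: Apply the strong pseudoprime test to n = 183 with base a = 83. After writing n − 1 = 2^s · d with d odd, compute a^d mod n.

83

n − 1 = 182 = 2^1 · 91, so s = 1 and d = 91.
Repeated squaring mod 183: 83^1 ≡ 83, 83^2 ≡ 118, 83^4 ≡ 16, 83^8 ≡ 73, 83^16 ≡ 22, 83^32 ≡ 118, 83^64 ≡ 16.
91 = 64 + 16 + 8 + 2 + 1, so 83^91 ≡ 16·22·73·118·83 ≡ 83 (mod 183).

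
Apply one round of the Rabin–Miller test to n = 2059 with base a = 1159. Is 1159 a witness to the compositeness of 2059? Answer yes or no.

no

n − 1 = 2058 = 2^1 · 1029, so s = 1 and d = 1029.
x_0 = 1159^1029 mod 2059 = 2058.
x_0 = 2058 ≡ −1, so 1159 is not a witness.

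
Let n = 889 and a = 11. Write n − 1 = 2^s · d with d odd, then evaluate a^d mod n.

722

n − 1 = 888 = 2^3 · 111, so s = 3 and d = 111.
11^111 mod 889 = 722.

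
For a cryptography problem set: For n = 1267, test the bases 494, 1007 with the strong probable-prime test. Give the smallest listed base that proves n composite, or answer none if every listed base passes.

n − 1 = 1266 = 2^1 · 633, so s = 1 and d = 633.
Base 494: x_0 = 494^633 mod 1267 = 1. x_0 = 1, so 494 is not a witness.
Base 1007: x_0 = 1007^633 mod 1267 = 1091. x_0 ∉ {1, 1266} and s = 1, so 1007 is a Miller–Rabin witness and 1267 is composite.
The smallest witness among the given bases is 1007.

1007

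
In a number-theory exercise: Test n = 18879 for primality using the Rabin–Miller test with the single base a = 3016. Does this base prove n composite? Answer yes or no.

n − 1 = 18878 = 2^1 · 9439, so s = 1 and d = 9439.
x_0 = 3016^9439 mod 18879 = 2407.
x_0 ∉ {1, 18878} and s = 1, so 3016 is a Miller–Rabin witness and 18879 is composite.

yes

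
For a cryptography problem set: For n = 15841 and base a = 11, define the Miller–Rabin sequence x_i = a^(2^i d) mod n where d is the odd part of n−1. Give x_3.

1

n − 1 = 15840 = 2^5 · 495, so s = 5 and d = 495.
x_0 = 11^495 mod 15841 = 8989.
x_1 = 8989^2 mod 15841 = 13021.
x_2 = 13021^2 mod 15841 = 218.
x_3 = 218^2 mod 15841 = 1.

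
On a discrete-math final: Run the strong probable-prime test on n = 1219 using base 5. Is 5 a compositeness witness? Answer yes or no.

yes

n − 1 = 1218 = 2^1 · 609, so s = 1 and d = 609.
x_0 = 5^609 mod 1219 = 1146.
x_0 ∉ {1, 1218} and s = 1, so 5 is a Miller–Rabin witness and 1219 is composite.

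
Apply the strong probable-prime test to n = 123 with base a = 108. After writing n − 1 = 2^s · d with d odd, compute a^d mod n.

n − 1 = 122 = 2^1 · 61, so s = 1 and d = 61.
Repeated squaring mod 123: 108^1 ≡ 108, 108^2 ≡ 102, 108^4 ≡ 72, 108^8 ≡ 18, 108^16 ≡ 78, 108^32 ≡ 57.
61 = 32 + 16 + 8 + 4 + 1, so 108^61 ≡ 57·78·18·72·108 ≡ 15 (mod 123).

15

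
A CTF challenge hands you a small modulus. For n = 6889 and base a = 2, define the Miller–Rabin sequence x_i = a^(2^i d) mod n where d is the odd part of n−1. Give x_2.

1993

n − 1 = 6888 = 2^3 · 861, so s = 3 and d = 861.
Repeated squaring mod 6889: 2^1 ≡ 2, 2^2 ≡ 4, 2^4 ≡ 16, 2^8 ≡ 256, 2^16 ≡ 3535, 2^32 ≡ 6468, 2^64 ≡ 5016, 2^128 ≡ 1628, 2^256 ≡ 5008, 2^512 ≡ 4104.
861 = 512 + 256 + 64 + 16 + 8 + 4 + 1, so 2^861 ≡ 4104·5008·5016·3535·256·16·2 ≡ 6390 (mod 6889).
x_0 = 6390.
x_1 = 6390^2 mod 6889 = 997.
x_2 = 997^2 mod 6889 = 1993.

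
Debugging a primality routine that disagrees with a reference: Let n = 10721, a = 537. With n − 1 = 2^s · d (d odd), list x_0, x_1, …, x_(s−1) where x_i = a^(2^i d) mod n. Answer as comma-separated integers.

n − 1 = 10720 = 2^5 · 335, so s = 5 and d = 335.
x_0 = 537^335 mod 10721 = 4589.
x_1 = 4589^2 mod 10721 = 2877.
x_2 = 2877^2 mod 10721 = 517.
x_3 = 517^2 mod 10721 = 9985.
x_4 = 9985^2 mod 10721 = 5646.

4589, 2877, 517, 9985, 5646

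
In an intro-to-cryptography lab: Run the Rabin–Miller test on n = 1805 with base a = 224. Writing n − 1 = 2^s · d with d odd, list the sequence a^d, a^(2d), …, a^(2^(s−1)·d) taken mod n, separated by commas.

1174, 1061

n − 1 = 1804 = 2^2 · 451, so s = 2 and d = 451.
x_0 = 224^451 mod 1805 = 1174.
x_1 = 1174^2 mod 1805 = 1061.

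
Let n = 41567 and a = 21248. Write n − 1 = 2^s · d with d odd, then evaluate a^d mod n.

29963

n − 1 = 41566 = 2^1 · 20783, so s = 1 and d = 20783.
Repeated squaring mod 41567: 21248^1 ≡ 21248, 21248^2 ≡ 18317, 21248^4 ≡ 25232, 21248^8 ≡ 13652, 21248^16 ≡ 32243, 21248^32 ≡ 20379, 21248^64 ≡ 7744, 21248^128 ≡ 29922, 21248^256 ≡ 14471, 21248^512 ≡ 36862, 21248^1024 ≡ 23381, 21248^2048 ≡ 23544, 21248^4096 ≡ 23991, 21248^8192 ≡ 31399, 21248^16384 ≡ 11095.
20783 = 16384 + 4096 + 256 + 32 + 8 + 4 + 2 + 1, so 21248^20783 ≡ 11095·23991·14471·20379·13652·25232·18317·21248 ≡ 29963 (mod 41567).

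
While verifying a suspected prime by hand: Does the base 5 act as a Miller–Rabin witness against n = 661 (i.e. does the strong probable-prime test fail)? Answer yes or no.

no

n − 1 = 660 = 2^2 · 165, so s = 2 and d = 165.
x_0 = 5^165 mod 661 = 660.
x_0 = 660 ≡ −1, so 5 is not a witness.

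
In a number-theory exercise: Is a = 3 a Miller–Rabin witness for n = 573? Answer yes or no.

n − 1 = 572 = 2^2 · 143, so s = 2 and d = 143.
Repeated squaring mod 573: 3^1 ≡ 3, 3^2 ≡ 9, 3^4 ≡ 81, 3^8 ≡ 258, 3^16 ≡ 96, 3^32 ≡ 48, 3^64 ≡ 12, 3^128 ≡ 144.
143 = 128 + 8 + 4 + 2 + 1, so 3^143 ≡ 144·258·81·9·3 ≡ 24 (mod 573).
x_0 = 3^143 mod 573 = 24.
x_0 is neither 1 nor 572, so continue squaring.
x_1 = 24^2 mod 573 = 3.
Reached i = s−1 = 1 without hitting −1: 3 is a Miller–Rabin witness and 573 is composite.

yes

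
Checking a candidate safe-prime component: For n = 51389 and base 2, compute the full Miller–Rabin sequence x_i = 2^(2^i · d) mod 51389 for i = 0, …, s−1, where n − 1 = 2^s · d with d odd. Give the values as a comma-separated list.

n − 1 = 51388 = 2^2 · 12847, so s = 2 and d = 12847.
x_0 = 2^12847 mod 51389 = 36697.
x_1 = 36697^2 mod 51389 = 21064.

36697, 21064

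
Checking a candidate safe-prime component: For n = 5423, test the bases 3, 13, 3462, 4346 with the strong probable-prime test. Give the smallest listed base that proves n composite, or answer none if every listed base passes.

3

n − 1 = 5422 = 2^1 · 2711, so s = 1 and d = 2711.
Base 3: x_0 = 3^2711 mod 5423 = 2357. x_0 ∉ {1, 5422} and s = 1, so 3 is a Miller–Rabin witness and 5423 is composite.
Base 13: x_0 = 13^2711 mod 5423 = 2180. x_0 ∉ {1, 5422} and s = 1, so 13 is a Miller–Rabin witness and 5423 is composite.
Base 3462: x_0 = 3462^2711 mod 5423 = 3913. x_0 ∉ {1, 5422} and s = 1, so 3462 is a Miller–Rabin witness and 5423 is composite.
Base 4346: x_0 = 4346^2711 mod 5423 = 683. x_0 ∉ {1, 5422} and s = 1, so 4346 is a Miller–Rabin witness and 5423 is composite.
The smallest witness among the given bases is 3.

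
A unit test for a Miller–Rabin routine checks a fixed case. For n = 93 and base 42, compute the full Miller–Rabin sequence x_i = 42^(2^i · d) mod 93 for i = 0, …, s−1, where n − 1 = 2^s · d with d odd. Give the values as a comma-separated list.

12, 51

n − 1 = 92 = 2^2 · 23, so s = 2 and d = 23.
x_0 = 42^23 mod 93 = 12.
x_1 = 12^2 mod 93 = 51.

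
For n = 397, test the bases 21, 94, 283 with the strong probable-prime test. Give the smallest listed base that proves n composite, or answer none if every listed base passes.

n − 1 = 396 = 2^2 · 99, so s = 2 and d = 99.
Base 21: x_0 = 21^99 mod 397 = 63. x_0 is neither 1 nor 396, so continue squaring. x_1 = 63^2 mod 397 = 396. x_1 ≡ −1, so 21 is not a witness.
Base 94: x_0 = 94^99 mod 397 = 63. x_0 is neither 1 nor 396, so continue squaring. x_1 = 63^2 mod 397 = 396. x_1 ≡ −1, so 94 is not a witness.
Base 283: x_0 = 283^99 mod 397 = 63. x_0 is neither 1 nor 396, so continue squaring. x_1 = 63^2 mod 397 = 396. x_1 ≡ −1, so 283 is not a witness.
No listed base is a witness for 397.

none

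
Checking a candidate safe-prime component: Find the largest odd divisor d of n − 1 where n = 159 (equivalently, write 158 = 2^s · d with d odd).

Halving: 158 → 79; 79 is odd.
So 158 = 2^1 · 79.

79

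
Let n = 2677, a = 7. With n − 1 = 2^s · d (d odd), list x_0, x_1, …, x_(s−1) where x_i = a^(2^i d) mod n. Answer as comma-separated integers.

2127, 2676

n − 1 = 2676 = 2^2 · 669, so s = 2 and d = 669.
x_0 = 7^669 mod 2677 = 2127.
x_1 = 2127^2 mod 2677 = 2676.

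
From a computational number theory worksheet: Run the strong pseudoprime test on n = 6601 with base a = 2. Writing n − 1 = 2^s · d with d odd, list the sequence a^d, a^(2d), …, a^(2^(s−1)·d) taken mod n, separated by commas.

2738, 4509, 1

n − 1 = 6600 = 2^3 · 825, so s = 3 and d = 825.
x_0 = 2^825 mod 6601 = 2738.
x_1 = 2738^2 mod 6601 = 4509.
x_2 = 4509^2 mod 6601 = 1.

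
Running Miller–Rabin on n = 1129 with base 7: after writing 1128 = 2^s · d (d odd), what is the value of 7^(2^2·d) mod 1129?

n − 1 = 1128 = 2^3 · 141, so s = 3 and d = 141.
x_0 = 7^141 mod 1129 = 168.
x_1 = 168^2 mod 1129 = 1128.
x_2 = 1128^2 mod 1129 = 1.

1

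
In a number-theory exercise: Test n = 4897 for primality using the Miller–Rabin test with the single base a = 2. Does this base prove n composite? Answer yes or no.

yes

n − 1 = 4896 = 2^5 · 153, so s = 5 and d = 153.
x_0 = 2^153 mod 4897 = 4110.
x_0 is neither 1 nor 4896, so continue squaring.
x_1 = 4110^2 mod 4897 = 2347.
x_2 = 2347^2 mod 4897 = 4181.
x_3 = 4181^2 mod 4897 = 3368.
x_4 = 3368^2 mod 4897 = 1972.
Reached i = s−1 = 4 without hitting −1: 2 is a Miller–Rabin witness and 4897 is composite.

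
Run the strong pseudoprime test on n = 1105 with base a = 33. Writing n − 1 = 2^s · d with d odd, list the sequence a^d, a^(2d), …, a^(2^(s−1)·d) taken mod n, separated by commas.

n − 1 = 1104 = 2^4 · 69, so s = 4 and d = 69.
x_0 = 33^69 mod 1105 = 203.
x_1 = 203^2 mod 1105 = 324.
x_2 = 324^2 mod 1105 = 1.
x_3 = 1^2 mod 1105 = 1.

203, 324, 1, 1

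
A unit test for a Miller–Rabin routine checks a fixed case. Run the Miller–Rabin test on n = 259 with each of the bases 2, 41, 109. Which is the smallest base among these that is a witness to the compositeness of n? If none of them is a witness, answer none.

n − 1 = 258 = 2^1 · 129, so s = 1 and d = 129.
Base 2: x_0 = 2^129 mod 259 = 29. x_0 ∉ {1, 258} and s = 1, so 2 is a Miller–Rabin witness and 259 is composite.
Base 41: x_0 = 41^129 mod 259 = 27. x_0 ∉ {1, 258} and s = 1, so 41 is a Miller–Rabin witness and 259 is composite.
Base 109: x_0 = 109^129 mod 259 = 8. x_0 ∉ {1, 258} and s = 1, so 109 is a Miller–Rabin witness and 259 is composite.
The smallest witness among the given bases is 2.

2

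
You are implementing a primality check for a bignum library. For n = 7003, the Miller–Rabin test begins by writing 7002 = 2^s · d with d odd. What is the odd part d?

Halving: 7002 → 3501; 3501 is odd.
So 7002 = 2^1 · 3501.

3501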